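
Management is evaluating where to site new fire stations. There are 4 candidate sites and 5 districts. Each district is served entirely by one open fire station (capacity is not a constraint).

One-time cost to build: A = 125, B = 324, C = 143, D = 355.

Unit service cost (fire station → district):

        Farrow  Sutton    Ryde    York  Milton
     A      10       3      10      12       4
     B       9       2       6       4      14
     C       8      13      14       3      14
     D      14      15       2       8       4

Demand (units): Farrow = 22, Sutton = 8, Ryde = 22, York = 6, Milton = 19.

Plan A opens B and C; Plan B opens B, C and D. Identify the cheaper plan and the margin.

Plan A: {B, C}: Farrow→C 8·22=176, Sutton→B 2·8=16, Ryde→B 6·22=132, York→C 3·6=18, Milton→B 14·19=266. Service 608; fixed 467; total 1075.
Plan B: {B, C, D}: Farrow→C 8·22=176, Sutton→B 2·8=16, Ryde→D 2·22=44, York→C 3·6=18, Milton→D 4·19=76. Service 330; fixed 822; total 1152.
Difference: |1075 − 1152| = 77.

Plan A is cheaper by 77.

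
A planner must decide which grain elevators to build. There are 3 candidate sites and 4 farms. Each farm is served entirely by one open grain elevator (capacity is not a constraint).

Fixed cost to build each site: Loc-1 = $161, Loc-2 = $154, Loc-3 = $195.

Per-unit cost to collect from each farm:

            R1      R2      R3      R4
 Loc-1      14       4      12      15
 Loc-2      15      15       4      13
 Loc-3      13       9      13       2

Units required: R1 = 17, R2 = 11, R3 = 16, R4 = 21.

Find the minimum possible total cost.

Minimum total cost: 765

For any fixed open set, each farm goes to its cheapest open site; total = fixed + service.
{Loc-3}: R1→Loc-3 13·17=221, R2→Loc-3 9·11=99, R3→Loc-3 13·16=208, R4→Loc-3 2·21=42. Service 570; fixed 195; total 765.
{Loc-2, Loc-3}: service 426 + fixed 349 = 775
{Loc-1, Loc-3}: service 499 + fixed 356 = 855
{Loc-1, Loc-2, Loc-3}: R1→Loc-3 13·17=221, R2→Loc-1 4·11=44, R3→Loc-2 4·16=64, R4→Loc-3 2·21=42. Service 371; fixed 510; total 881.
No other subset beats 765.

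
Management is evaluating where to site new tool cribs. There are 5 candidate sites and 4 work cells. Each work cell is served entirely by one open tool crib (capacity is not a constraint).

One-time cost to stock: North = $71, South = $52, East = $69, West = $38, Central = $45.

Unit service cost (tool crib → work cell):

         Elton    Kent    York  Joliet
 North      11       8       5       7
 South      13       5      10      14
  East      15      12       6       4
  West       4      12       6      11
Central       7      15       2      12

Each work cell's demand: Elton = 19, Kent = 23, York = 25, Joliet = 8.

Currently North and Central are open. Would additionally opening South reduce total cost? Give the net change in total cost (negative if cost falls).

Yes — net change −17 (cost falls by 17).

Current service cost with {North, Central}: 423.
Adding South: each work cell re-picks its cheapest; new service cost 354, saving 69.
Extra fixed cost: 52. Net change = 52 − 69 = -17.
(Totals: 539 → 522.)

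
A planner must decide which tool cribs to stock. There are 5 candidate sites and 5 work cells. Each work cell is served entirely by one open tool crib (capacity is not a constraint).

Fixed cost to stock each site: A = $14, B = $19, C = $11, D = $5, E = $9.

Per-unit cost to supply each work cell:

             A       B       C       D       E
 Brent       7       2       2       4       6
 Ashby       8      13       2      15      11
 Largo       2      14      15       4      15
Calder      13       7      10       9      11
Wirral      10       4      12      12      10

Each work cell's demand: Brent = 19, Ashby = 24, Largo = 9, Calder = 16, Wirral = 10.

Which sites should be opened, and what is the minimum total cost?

Open A, B and C; minimum total cost 300.

For any fixed open set, each work cell goes to its cheapest open site; total = fixed + service.
{A, B, C}: Brent→B 2·19=38, Ashby→C 2·24=48, Largo→A 2·9=18, Calder→B 7·16=112, Wirral→B 4·10=40. Service 256; fixed 44; total 300.
{A, B, C, D}: Brent→B 2·19=38, Ashby→C 2·24=48, Largo→A 2·9=18, Calder→B 7·16=112, Wirral→B 4·10=40. Service 256; fixed 49; total 305.
{A, B, C, E}: service 256 + fixed 53 = 309
{A, B, C, D, E}: Brent→B 2·19=38, Ashby→C 2·24=48, Largo→A 2·9=18, Calder→B 7·16=112, Wirral→B 4·10=40. Service 256; fixed 58; total 314.
No other subset beats 300.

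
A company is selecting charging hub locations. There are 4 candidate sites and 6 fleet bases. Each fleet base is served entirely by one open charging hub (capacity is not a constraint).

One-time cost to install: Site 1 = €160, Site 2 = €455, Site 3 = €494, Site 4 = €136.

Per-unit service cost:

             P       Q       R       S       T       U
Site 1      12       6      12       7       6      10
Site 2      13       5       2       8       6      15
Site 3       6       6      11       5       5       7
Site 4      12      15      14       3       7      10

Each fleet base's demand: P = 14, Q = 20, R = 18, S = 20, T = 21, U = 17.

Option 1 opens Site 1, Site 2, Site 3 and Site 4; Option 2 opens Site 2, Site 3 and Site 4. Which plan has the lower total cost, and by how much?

Option 1: {Site 1, Site 2, Site 3, Site 4}: P→Site 3 6·14=84, Q→Site 2 5·20=100, R→Site 2 2·18=36, S→Site 4 3·20=60, T→Site 3 5·21=105, U→Site 3 7·17=119. Service 504; fixed 1245; total 1749.
Option 2: {Site 2, Site 3, Site 4}: P→Site 3 6·14=84, Q→Site 2 5·20=100, R→Site 2 2·18=36, S→Site 4 3·20=60, T→Site 3 5·21=105, U→Site 3 7·17=119. Service 504; fixed 1085; total 1589.
Difference: |1749 − 1589| = 160.

Option 2 is cheaper by 160.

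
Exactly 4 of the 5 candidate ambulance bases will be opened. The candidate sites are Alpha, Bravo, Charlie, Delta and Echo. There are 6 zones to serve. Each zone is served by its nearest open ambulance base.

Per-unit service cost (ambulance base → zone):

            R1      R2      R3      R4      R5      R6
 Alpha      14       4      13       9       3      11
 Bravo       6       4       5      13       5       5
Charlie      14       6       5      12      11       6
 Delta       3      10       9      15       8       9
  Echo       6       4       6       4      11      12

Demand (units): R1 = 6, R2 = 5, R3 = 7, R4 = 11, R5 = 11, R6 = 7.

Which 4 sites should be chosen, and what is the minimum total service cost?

Choose Alpha, Bravo, Delta and Echo; total service cost 185.

With exactly 4 open, each zone uses its cheapest among the chosen.
{Alpha, Bravo, Delta, Echo}: R1→Delta 3·6=18, R2→Alpha 4·5=20, R3→Bravo 5·7=35, R4→Echo 4·11=44, R5→Alpha 3·11=33, R6→Bravo 5·7=35. Service cost 185.
{Alpha, Charlie, Delta, Echo}: service cost 192
{Alpha, Bravo, Charlie, Echo}: service cost 203
Among all 5 size-4 choices, {Alpha, Bravo, Delta, Echo} is lowest.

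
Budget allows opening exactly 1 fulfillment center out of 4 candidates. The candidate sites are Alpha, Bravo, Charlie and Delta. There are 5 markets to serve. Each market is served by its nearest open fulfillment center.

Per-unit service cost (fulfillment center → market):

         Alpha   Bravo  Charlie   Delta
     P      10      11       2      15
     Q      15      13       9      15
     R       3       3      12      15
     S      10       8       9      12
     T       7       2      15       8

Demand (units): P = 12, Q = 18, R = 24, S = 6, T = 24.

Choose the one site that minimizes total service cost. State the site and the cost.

Choose Bravo only; total service cost 534.

With exactly 1 open, each market uses its cheapest among the chosen.
{Bravo}: P→Bravo 11·12=132, Q→Bravo 13·18=234, R→Bravo 3·24=72, S→Bravo 8·6=48, T→Bravo 2·24=48. Service cost 534.
{Alpha}: service cost 690
{Charlie}: service cost 888
Among all 4 size-1 choices, {Bravo} is lowest.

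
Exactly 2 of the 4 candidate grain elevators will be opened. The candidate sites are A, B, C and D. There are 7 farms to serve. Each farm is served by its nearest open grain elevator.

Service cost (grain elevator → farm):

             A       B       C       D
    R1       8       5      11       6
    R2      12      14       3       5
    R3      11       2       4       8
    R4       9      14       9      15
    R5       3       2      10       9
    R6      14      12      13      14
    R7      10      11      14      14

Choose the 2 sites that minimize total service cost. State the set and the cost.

Choose B and C; total service cost 44.

With exactly 2 open, each farm uses its cheapest among the chosen.
{B, C}: R1→B 5, R2→C 3, R3→B 2, R4→C 9, R5→B 2, R6→B 12, R7→B 11. Service cost 44.
{A, C}: service cost 50
{B, D}: service cost 51
Among all 6 size-2 choices, {B, C} is lowest.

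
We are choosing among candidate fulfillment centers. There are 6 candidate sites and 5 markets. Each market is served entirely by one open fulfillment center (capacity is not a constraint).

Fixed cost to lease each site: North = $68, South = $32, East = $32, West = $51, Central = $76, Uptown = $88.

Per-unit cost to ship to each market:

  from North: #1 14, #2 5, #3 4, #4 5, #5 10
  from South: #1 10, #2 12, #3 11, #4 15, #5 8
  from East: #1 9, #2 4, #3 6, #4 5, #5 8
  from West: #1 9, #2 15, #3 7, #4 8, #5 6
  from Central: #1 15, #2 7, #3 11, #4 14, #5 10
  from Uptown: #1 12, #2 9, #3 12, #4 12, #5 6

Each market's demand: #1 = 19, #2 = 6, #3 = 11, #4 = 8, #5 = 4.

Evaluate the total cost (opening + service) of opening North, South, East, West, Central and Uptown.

Total cost: 650

Each market is assigned to its cheapest site among the open ones.
{North, South, East, West, Central, Uptown}: #1→East 9·19=171, #2→East 4·6=24, #3→North 4·11=44, #4→North 5·8=40, #5→West 6·4=24. Service 303; fixed 347; total 650.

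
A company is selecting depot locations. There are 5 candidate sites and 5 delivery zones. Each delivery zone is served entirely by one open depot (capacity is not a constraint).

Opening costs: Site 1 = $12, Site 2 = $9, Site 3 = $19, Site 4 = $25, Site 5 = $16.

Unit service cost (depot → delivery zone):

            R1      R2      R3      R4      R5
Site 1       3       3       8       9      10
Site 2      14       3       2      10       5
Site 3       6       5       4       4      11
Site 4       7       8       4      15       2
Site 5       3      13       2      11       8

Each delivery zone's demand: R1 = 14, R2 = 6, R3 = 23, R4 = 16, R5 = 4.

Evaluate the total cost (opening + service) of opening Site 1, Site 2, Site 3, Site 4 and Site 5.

Total cost: 259

Each delivery zone is assigned to its cheapest site among the open ones.
{Site 1, Site 2, Site 3, Site 4, Site 5}: R1→Site 1 3·14=42, R2→Site 1 3·6=18, R3→Site 2 2·23=46, R4→Site 3 4·16=64, R5→Site 4 2·4=8. Service 178; fixed 81; total 259.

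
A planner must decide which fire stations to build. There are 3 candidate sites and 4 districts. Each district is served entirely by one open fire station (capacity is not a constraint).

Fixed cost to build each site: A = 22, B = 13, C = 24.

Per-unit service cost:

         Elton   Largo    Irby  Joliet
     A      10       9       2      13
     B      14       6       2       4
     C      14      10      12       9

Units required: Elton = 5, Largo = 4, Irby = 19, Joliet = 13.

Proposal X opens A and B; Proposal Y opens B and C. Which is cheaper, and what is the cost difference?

Proposal X is cheaper by 22.

Proposal X: {A, B}: Elton→A 10·5=50, Largo→B 6·4=24, Irby→A 2·19=38, Joliet→B 4·13=52. Service 164; fixed 35; total 199.
Proposal Y: {B, C}: Elton→B 14·5=70, Largo→B 6·4=24, Irby→B 2·19=38, Joliet→B 4·13=52. Service 184; fixed 37; total 221.
Difference: |199 − 221| = 22.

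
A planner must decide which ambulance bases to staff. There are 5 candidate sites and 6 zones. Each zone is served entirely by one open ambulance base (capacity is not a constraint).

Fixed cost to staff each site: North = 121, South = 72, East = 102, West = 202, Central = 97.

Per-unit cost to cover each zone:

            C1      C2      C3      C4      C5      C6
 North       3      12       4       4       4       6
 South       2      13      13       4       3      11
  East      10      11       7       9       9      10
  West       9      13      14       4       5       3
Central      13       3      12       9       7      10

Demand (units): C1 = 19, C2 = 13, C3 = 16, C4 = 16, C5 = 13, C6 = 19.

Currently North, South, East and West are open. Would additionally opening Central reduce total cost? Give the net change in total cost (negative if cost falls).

Yes — net change −7 (cost falls by 7).

Current service cost with {North, South, East, West}: 405.
Adding Central: each zone re-picks its cheapest; new service cost 301, saving 104.
Extra fixed cost: 97. Net change = 97 − 104 = -7.
(Totals: 902 → 895.)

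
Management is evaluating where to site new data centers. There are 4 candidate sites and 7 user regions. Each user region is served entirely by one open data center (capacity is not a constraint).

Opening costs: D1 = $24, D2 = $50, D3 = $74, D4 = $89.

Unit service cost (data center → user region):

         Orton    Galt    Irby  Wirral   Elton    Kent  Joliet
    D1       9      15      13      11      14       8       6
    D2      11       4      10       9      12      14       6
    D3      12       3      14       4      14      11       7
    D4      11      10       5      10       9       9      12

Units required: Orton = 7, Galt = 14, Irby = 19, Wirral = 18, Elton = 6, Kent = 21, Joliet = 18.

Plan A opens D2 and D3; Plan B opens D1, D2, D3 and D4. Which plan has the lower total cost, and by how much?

Plan A: {D2, D3}: Orton→D2 11·7=77, Galt→D3 3·14=42, Irby→D2 10·19=190, Wirral→D3 4·18=72, Elton→D2 12·6=72, Kent→D3 11·21=231, Joliet→D2 6·18=108. Service 792; fixed 124; total 916.
Plan B: {D1, D2, D3, D4}: Orton→D1 9·7=63, Galt→D3 3·14=42, Irby→D4 5·19=95, Wirral→D3 4·18=72, Elton→D4 9·6=54, Kent→D1 8·21=168, Joliet→D1 6·18=108. Service 602; fixed 237; total 839.
Difference: |916 − 839| = 77.

Plan B is cheaper by 77.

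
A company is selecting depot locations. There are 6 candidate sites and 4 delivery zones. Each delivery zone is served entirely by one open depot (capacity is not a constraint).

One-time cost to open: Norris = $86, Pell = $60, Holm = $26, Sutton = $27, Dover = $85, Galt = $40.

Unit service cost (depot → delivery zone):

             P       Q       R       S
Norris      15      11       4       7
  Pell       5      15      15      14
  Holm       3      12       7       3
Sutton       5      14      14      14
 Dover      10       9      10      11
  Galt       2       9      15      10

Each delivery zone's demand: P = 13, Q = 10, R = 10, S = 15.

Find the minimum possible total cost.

For any fixed open set, each delivery zone goes to its cheapest open site; total = fixed + service.
{Holm, Galt}: P→Galt 2·13=26, Q→Galt 9·10=90, R→Holm 7·10=70, S→Holm 3·15=45. Service 231; fixed 66; total 297.
{Holm}: P→Holm 3·13=39, Q→Holm 12·10=120, R→Holm 7·10=70, S→Holm 3·15=45. Service 274; fixed 26; total 300.
{Holm, Sutton, Galt}: service 231 + fixed 93 = 324
{Norris, Pell, Holm, Sutton, Dover, Galt}: service 201 + fixed 324 = 525
No other subset beats 297.

Minimum total cost: 297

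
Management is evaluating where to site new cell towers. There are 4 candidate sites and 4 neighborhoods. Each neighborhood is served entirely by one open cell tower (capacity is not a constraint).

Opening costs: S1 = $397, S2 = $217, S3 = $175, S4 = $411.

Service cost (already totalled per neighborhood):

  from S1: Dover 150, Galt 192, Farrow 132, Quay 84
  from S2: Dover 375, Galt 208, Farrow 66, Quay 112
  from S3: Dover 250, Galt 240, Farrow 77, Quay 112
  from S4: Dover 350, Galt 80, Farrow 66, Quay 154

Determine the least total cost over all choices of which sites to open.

Minimum total cost: 854

For any fixed open set, each neighborhood goes to its cheapest open site; total = fixed + service.
{S3}: Dover→S3 250, Galt→S3 240, Farrow→S3 77, Quay→S3 112. Service 679; fixed 175; total 854.
{S1}: service 558 + fixed 397 = 955
{S2}: service 761 + fixed 217 = 978
{S1, S2, S3, S4}: Dover→S1 150, Galt→S4 80, Farrow→S2 66, Quay→S1 84. Service 380; fixed 1200; total 1580.
No other subset beats 854.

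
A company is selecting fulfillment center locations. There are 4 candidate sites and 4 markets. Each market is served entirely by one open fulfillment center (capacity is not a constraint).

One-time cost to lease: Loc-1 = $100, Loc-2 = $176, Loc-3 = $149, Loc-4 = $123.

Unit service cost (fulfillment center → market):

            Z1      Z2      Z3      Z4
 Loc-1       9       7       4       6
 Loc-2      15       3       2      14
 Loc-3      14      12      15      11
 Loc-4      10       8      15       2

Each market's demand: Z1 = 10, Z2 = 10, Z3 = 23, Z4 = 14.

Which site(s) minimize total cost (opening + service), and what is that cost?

Open Loc-1 only; minimum total cost 436.

For any fixed open set, each market goes to its cheapest open site; total = fixed + service.
{Loc-1}: Z1→Loc-1 9·10=90, Z2→Loc-1 7·10=70, Z3→Loc-1 4·23=92, Z4→Loc-1 6·14=84. Service 336; fixed 100; total 436.
{Loc-1, Loc-4}: service 280 + fixed 223 = 503
{Loc-2, Loc-4}: service 204 + fixed 299 = 503
{Loc-1, Loc-2, Loc-3, Loc-4}: Z1→Loc-1 9·10=90, Z2→Loc-2 3·10=30, Z3→Loc-2 2·23=46, Z4→Loc-4 2·14=28. Service 194; fixed 548; total 742.
No other subset beats 436.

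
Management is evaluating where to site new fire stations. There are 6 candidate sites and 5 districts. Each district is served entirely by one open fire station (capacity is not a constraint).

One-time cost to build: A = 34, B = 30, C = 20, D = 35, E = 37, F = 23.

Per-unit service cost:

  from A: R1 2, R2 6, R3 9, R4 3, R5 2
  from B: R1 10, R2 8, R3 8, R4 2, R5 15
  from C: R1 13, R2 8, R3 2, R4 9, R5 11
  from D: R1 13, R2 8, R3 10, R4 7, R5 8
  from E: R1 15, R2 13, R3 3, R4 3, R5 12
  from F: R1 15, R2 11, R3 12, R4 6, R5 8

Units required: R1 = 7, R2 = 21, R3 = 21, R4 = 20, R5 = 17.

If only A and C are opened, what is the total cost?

Total cost: 330

Each district is assigned to its cheapest site among the open ones.
{A, C}: R1→A 2·7=14, R2→A 6·21=126, R3→C 2·21=42, R4→A 3·20=60, R5→A 2·17=34. Service 276; fixed 54; total 330.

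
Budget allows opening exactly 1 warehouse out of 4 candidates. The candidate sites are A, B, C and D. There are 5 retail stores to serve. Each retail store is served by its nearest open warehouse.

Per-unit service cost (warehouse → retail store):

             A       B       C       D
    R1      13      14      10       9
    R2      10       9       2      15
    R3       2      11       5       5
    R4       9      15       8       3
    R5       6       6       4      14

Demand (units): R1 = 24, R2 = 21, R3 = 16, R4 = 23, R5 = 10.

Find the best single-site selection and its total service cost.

Choose C only; total service cost 586.

With exactly 1 open, each retail store uses its cheapest among the chosen.
{C}: R1→C 10·24=240, R2→C 2·21=42, R3→C 5·16=80, R4→C 8·23=184, R5→C 4·10=40. Service cost 586.
{D}: service cost 820
{A}: service cost 821
Among all 4 size-1 choices, {C} is lowest.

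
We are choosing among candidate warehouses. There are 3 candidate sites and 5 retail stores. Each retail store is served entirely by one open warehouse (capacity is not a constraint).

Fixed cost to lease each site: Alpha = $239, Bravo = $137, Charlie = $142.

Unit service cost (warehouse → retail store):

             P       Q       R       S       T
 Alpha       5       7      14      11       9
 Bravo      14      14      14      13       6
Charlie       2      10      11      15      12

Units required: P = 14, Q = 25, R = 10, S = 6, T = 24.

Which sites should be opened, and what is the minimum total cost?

Open Bravo and Charlie; minimum total cost 889.

For any fixed open set, each retail store goes to its cheapest open site; total = fixed + service.
{Bravo, Charlie}: P→Charlie 2·14=28, Q→Charlie 10·25=250, R→Charlie 11·10=110, S→Bravo 13·6=78, T→Bravo 6·24=144. Service 610; fixed 279; total 889.
{Alpha}: service 667 + fixed 239 = 906
{Charlie}: P→Charlie 2·14=28, Q→Charlie 10·25=250, R→Charlie 11·10=110, S→Charlie 15·6=90, T→Charlie 12·24=288. Service 766; fixed 142; total 908.
{Alpha, Bravo, Charlie}: service 523 + fixed 518 = 1041
No other subset beats 889.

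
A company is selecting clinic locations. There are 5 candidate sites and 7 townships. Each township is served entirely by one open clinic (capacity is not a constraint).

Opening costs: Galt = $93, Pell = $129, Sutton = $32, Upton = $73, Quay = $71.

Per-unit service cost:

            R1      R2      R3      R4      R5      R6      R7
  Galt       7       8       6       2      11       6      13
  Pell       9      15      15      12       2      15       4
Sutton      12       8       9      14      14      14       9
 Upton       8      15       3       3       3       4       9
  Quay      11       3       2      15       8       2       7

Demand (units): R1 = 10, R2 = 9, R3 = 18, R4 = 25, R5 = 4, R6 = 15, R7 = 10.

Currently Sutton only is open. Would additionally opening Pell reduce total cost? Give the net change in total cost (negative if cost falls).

Yes — net change −49 (cost falls by 49).

Current service cost with {Sutton}: 1060.
Adding Pell: each township re-picks its cheapest; new service cost 882, saving 178.
Extra fixed cost: 129. Net change = 129 − 178 = -49.
(Totals: 1092 → 1043.)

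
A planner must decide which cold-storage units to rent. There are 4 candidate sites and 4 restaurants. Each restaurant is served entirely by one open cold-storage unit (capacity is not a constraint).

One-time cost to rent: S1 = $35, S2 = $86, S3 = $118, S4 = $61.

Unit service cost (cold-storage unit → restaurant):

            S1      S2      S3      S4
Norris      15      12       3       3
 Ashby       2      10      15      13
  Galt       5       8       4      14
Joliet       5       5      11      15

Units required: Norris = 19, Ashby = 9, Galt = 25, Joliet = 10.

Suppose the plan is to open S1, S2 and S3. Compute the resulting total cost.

Each restaurant is assigned to its cheapest site among the open ones.
{S1, S2, S3}: Norris→S3 3·19=57, Ashby→S1 2·9=18, Galt→S3 4·25=100, Joliet→S1 5·10=50. Service 225; fixed 239; total 464.

Total cost: 464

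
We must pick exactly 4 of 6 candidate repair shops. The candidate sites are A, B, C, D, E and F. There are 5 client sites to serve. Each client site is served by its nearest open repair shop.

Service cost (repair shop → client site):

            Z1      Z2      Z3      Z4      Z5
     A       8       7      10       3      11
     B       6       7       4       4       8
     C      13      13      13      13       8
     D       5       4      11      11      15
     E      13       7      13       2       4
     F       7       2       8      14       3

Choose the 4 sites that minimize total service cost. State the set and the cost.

Choose B, D, E and F; total service cost 16.

With exactly 4 open, each client site uses its cheapest among the chosen.
{B, D, E, F}: Z1→D 5, Z2→F 2, Z3→B 4, Z4→E 2, Z5→F 3. Service cost 16.
{A, B, D, F}: service cost 17
{A, B, E, F}: service cost 17
Among all 15 size-4 choices, {B, D, E, F} is lowest.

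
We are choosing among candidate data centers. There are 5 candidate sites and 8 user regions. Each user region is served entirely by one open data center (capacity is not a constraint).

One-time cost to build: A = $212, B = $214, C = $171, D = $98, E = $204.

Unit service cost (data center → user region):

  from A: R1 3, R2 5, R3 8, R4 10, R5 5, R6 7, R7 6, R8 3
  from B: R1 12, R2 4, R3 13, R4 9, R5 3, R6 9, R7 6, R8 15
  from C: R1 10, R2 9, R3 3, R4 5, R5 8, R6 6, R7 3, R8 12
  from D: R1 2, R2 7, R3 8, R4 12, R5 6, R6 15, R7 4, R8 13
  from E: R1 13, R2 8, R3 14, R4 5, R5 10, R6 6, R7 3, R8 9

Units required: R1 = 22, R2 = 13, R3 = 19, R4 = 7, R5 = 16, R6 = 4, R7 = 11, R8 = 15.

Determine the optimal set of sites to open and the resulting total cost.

Open A only; minimum total cost 784.

For any fixed open set, each user region goes to its cheapest open site; total = fixed + service.
{A}: R1→A 3·22=66, R2→A 5·13=65, R3→A 8·19=152, R4→A 10·7=70, R5→A 5·16=80, R6→A 7·4=28, R7→A 6·11=66, R8→A 3·15=45. Service 572; fixed 212; total 784.
{A, C}: R1→A 3·22=66, R2→A 5·13=65, R3→C 3·19=57, R4→C 5·7=35, R5→A 5·16=80, R6→C 6·4=24, R7→C 3·11=33, R8→A 3·15=45. Service 405; fixed 383; total 788.
{C, D}: service 560 + fixed 269 = 829
{A, B, C, D, E}: service 338 + fixed 899 = 1237
No other subset beats 784.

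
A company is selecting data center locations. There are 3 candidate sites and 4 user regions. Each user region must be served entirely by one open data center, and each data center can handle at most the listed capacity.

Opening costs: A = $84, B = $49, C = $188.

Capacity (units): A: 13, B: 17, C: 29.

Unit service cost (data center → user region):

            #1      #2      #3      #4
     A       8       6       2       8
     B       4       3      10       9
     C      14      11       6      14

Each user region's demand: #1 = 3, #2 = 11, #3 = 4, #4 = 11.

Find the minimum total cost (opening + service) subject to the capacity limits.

Minimum total cost: 460

Open {B, C}: #1→B 4·3=12, #2→B 3·11=33, #3→C 6·4=24, #4→C 14·11=154.
Loads: B carries 14/17, C carries 15/29. Service 223; fixed 237; total 460.
Next best feasible plan costs 478.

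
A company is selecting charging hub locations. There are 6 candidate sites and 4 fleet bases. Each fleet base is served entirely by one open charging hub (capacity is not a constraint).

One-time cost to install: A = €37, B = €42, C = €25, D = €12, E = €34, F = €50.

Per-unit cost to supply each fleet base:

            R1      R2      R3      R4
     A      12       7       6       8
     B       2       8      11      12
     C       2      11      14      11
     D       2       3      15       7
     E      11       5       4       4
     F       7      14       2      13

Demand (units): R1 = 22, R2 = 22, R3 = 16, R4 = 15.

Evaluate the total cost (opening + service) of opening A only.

Total cost: 671

Each fleet base is assigned to its cheapest site among the open ones.
{A}: R1→A 12·22=264, R2→A 7·22=154, R3→A 6·16=96, R4→A 8·15=120. Service 634; fixed 37; total 671.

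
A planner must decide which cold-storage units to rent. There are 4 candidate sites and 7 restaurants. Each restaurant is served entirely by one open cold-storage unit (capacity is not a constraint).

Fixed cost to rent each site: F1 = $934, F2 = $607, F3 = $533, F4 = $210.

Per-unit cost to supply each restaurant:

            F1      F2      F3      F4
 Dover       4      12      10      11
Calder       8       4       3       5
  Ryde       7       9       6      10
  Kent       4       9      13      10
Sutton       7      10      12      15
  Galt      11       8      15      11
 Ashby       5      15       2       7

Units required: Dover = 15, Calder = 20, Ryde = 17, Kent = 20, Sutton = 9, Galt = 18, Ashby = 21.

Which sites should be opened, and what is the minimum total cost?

For any fixed open set, each restaurant goes to its cheapest open site; total = fixed + service.
{F4}: Dover→F4 11·15=165, Calder→F4 5·20=100, Ryde→F4 10·17=170, Kent→F4 10·20=200, Sutton→F4 15·9=135, Galt→F4 11·18=198, Ashby→F4 7·21=147. Service 1115; fixed 210; total 1325.
{F3}: service 992 + fixed 533 = 1525
{F3, F4}: service 860 + fixed 743 = 1603
{F1, F2, F3, F4}: Dover→F1 4·15=60, Calder→F3 3·20=60, Ryde→F3 6·17=102, Kent→F1 4·20=80, Sutton→F1 7·9=63, Galt→F2 8·18=144, Ashby→F3 2·21=42. Service 551; fixed 2284; total 2835.
No other subset beats 1325.

Open F4 only; minimum total cost 1325.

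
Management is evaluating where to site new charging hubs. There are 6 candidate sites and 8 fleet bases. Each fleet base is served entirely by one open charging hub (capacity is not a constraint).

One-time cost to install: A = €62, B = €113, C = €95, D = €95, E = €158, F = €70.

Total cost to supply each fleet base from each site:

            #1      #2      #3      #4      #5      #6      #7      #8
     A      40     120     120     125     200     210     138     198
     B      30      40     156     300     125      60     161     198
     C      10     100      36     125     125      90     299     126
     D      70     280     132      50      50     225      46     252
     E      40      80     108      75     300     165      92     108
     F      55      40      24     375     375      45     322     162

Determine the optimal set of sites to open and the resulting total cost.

For any fixed open set, each fleet base goes to its cheapest open site; total = fixed + service.
{D, F}: #1→F 55, #2→F 40, #3→F 24, #4→D 50, #5→D 50, #6→F 45, #7→D 46, #8→F 162. Service 472; fixed 165; total 637.
{C, D, F}: #1→C 10, #2→F 40, #3→F 24, #4→D 50, #5→D 50, #6→F 45, #7→D 46, #8→C 126. Service 391; fixed 260; total 651.
{A, D, F}: #1→A 40, #2→F 40, #3→F 24, #4→D 50, #5→D 50, #6→F 45, #7→D 46, #8→F 162. Service 457; fixed 227; total 684.
{A, B, C, D, E, F}: service 373 + fixed 593 = 966
No other subset beats 637.

Open D and F; minimum total cost 637.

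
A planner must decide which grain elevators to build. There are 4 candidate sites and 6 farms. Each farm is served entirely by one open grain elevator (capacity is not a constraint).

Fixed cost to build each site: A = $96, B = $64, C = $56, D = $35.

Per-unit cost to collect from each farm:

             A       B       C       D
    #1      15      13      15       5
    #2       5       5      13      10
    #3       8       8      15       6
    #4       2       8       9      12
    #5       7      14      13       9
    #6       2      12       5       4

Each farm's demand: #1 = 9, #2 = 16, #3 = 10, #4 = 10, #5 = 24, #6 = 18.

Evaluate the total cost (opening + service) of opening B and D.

Each farm is assigned to its cheapest site among the open ones.
{B, D}: #1→D 5·9=45, #2→B 5·16=80, #3→D 6·10=60, #4→B 8·10=80, #5→D 9·24=216, #6→D 4·18=72. Service 553; fixed 99; total 652.

Total cost: 652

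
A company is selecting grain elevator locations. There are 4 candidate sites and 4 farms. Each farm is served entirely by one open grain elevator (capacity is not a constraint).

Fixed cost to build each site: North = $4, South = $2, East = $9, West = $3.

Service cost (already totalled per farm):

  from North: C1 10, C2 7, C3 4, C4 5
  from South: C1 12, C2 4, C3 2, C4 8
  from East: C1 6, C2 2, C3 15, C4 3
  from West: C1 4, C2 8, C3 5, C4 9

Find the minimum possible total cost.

Minimum total cost: 23

For any fixed open set, each farm goes to its cheapest open site; total = fixed + service.
{South, West}: C1→West 4, C2→South 4, C3→South 2, C4→South 8. Service 18; fixed 5; total 23.
{North, South, West}: service 15 + fixed 9 = 24
{South, East}: C1→East 6, C2→East 2, C3→South 2, C4→East 3. Service 13; fixed 11; total 24.
{North, South, East, West}: service 11 + fixed 18 = 29
No other subset beats 23.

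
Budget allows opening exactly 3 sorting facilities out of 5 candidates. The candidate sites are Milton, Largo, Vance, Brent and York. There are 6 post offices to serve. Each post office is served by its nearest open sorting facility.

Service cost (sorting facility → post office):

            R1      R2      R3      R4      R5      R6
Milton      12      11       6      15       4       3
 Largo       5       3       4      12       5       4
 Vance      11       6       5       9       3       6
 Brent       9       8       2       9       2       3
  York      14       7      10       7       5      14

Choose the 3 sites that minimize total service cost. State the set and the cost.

With exactly 3 open, each post office uses its cheapest among the chosen.
{Largo, Brent, York}: R1→Largo 5, R2→Largo 3, R3→Brent 2, R4→York 7, R5→Brent 2, R6→Brent 3. Service cost 22.
{Milton, Largo, Brent}: service cost 24
{Largo, Vance, Brent}: service cost 24
Among all 10 size-3 choices, {Largo, Brent, York} is lowest.

Choose Largo, Brent and York; total service cost 22.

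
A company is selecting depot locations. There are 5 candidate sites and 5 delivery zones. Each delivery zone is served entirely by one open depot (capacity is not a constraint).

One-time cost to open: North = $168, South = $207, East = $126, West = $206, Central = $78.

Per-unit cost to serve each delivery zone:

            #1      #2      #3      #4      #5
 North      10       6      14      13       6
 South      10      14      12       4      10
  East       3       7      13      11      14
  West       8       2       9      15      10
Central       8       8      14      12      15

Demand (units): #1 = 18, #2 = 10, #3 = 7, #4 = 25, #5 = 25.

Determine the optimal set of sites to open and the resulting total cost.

Open South and East; minimum total cost 891.

For any fixed open set, each delivery zone goes to its cheapest open site; total = fixed + service.
{South, East}: #1→East 3·18=54, #2→East 7·10=70, #3→South 12·7=84, #4→South 4·25=100, #5→South 10·25=250. Service 558; fixed 333; total 891.
{North, East}: service 630 + fixed 294 = 924
{South, Central}: service 658 + fixed 285 = 943
{North, South, East, West, Central}: service 387 + fixed 785 = 1172
No other subset beats 891.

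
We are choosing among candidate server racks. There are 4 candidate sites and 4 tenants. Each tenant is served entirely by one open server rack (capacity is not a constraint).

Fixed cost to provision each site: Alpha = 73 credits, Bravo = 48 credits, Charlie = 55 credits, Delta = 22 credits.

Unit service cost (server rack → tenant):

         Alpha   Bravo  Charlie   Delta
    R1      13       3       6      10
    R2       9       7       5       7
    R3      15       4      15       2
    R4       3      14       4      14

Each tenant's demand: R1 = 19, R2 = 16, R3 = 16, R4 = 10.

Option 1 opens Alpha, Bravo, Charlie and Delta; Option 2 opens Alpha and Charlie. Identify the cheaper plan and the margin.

Option 1 is cheaper by 195.

Option 1: {Alpha, Bravo, Charlie, Delta}: R1→Bravo 3·19=57, R2→Charlie 5·16=80, R3→Delta 2·16=32, R4→Alpha 3·10=30. Service 199; fixed 198; total 397.
Option 2: {Alpha, Charlie}: R1→Charlie 6·19=114, R2→Charlie 5·16=80, R3→Alpha 15·16=240, R4→Alpha 3·10=30. Service 464; fixed 128; total 592.
Difference: |397 − 592| = 195.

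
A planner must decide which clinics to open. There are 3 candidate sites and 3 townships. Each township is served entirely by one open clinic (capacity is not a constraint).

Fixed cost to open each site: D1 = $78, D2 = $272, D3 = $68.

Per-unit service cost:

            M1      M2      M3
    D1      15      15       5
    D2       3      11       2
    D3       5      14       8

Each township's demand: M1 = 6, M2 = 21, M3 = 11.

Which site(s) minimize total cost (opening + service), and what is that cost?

Open D3 only; minimum total cost 480.

For any fixed open set, each township goes to its cheapest open site; total = fixed + service.
{D3}: M1→D3 5·6=30, M2→D3 14·21=294, M3→D3 8·11=88. Service 412; fixed 68; total 480.
{D1, D3}: M1→D3 5·6=30, M2→D3 14·21=294, M3→D1 5·11=55. Service 379; fixed 146; total 525.
{D1}: M1→D1 15·6=90, M2→D1 15·21=315, M3→D1 5·11=55. Service 460; fixed 78; total 538.
{D1, D2, D3}: service 271 + fixed 418 = 689
No other subset beats 480.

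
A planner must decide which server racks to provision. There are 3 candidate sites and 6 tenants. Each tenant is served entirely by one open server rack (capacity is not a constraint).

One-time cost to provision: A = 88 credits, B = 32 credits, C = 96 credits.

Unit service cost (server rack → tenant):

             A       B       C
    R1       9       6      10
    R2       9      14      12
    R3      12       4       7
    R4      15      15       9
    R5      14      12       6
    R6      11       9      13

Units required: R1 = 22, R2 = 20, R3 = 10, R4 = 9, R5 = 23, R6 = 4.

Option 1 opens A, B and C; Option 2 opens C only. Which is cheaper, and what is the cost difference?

Option 1: {A, B, C}: R1→B 6·22=132, R2→A 9·20=180, R3→B 4·10=40, R4→C 9·9=81, R5→C 6·23=138, R6→B 9·4=36. Service 607; fixed 216; total 823.
Option 2: {C}: R1→C 10·22=220, R2→C 12·20=240, R3→C 7·10=70, R4→C 9·9=81, R5→C 6·23=138, R6→C 13·4=52. Service 801; fixed 96; total 897.
Difference: |823 − 897| = 74.

Option 1 is cheaper by 74.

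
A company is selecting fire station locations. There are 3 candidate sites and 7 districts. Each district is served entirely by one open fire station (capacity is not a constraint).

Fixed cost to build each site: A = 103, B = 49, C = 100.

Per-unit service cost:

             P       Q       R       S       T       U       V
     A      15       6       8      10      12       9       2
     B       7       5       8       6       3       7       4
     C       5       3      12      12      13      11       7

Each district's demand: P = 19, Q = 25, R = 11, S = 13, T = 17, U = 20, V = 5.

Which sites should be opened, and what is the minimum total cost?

Open B only; minimum total cost 684.

For any fixed open set, each district goes to its cheapest open site; total = fixed + service.
{B}: P→B 7·19=133, Q→B 5·25=125, R→B 8·11=88, S→B 6·13=78, T→B 3·17=51, U→B 7·20=140, V→B 4·5=20. Service 635; fixed 49; total 684.
{B, C}: service 547 + fixed 149 = 696
{A, B}: service 625 + fixed 152 = 777
{A, B, C}: service 537 + fixed 252 = 789
No other subset beats 684.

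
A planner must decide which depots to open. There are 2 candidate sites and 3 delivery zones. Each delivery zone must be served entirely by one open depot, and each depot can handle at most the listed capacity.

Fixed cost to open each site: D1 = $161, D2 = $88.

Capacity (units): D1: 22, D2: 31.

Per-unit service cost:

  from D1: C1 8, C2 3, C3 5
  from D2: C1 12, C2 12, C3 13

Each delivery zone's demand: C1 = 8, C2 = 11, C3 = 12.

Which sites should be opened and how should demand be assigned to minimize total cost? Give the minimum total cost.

Minimum total cost: 472

Open {D2}: C1→D2 12·8=96, C2→D2 12·11=132, C3→D2 13·12=156.
Loads: D2 carries 31/31. Service 384; fixed 88; total 472.
Next best feasible plan costs 502.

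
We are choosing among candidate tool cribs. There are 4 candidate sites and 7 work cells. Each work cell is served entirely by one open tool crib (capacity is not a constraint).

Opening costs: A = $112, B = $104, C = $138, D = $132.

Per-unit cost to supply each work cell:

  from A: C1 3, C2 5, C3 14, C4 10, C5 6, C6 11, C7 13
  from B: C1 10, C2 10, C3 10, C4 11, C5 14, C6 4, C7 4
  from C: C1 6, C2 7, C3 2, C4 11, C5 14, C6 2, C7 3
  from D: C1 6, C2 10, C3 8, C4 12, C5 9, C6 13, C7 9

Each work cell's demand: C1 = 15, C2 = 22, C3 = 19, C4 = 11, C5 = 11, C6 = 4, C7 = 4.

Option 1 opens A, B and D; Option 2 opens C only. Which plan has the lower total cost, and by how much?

Option 1: {A, B, D}: C1→A 3·15=45, C2→A 5·22=110, C3→D 8·19=152, C4→A 10·11=110, C5→A 6·11=66, C6→B 4·4=16, C7→B 4·4=16. Service 515; fixed 348; total 863.
Option 2: {C}: C1→C 6·15=90, C2→C 7·22=154, C3→C 2·19=38, C4→C 11·11=121, C5→C 14·11=154, C6→C 2·4=8, C7→C 3·4=12. Service 577; fixed 138; total 715.
Difference: |863 − 715| = 148.

Option 2 is cheaper by 148.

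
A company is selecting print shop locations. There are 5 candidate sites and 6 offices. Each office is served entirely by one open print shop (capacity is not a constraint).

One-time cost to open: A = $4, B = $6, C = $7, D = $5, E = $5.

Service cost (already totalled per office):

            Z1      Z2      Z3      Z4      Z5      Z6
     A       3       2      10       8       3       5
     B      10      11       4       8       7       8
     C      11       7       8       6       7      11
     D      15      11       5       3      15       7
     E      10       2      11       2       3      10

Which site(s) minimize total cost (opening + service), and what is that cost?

For any fixed open set, each office goes to its cheapest open site; total = fixed + service.
{A, D}: Z1→A 3, Z2→A 2, Z3→D 5, Z4→D 3, Z5→A 3, Z6→A 5. Service 21; fixed 9; total 30.
{A, B, E}: Z1→A 3, Z2→A 2, Z3→B 4, Z4→E 2, Z5→A 3, Z6→A 5. Service 19; fixed 15; total 34.
{A, D, E}: service 20 + fixed 14 = 34
{A, B, C, D, E}: Z1→A 3, Z2→A 2, Z3→B 4, Z4→E 2, Z5→A 3, Z6→A 5. Service 19; fixed 27; total 46.
No other subset beats 30.

Open A and D; minimum total cost 30.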